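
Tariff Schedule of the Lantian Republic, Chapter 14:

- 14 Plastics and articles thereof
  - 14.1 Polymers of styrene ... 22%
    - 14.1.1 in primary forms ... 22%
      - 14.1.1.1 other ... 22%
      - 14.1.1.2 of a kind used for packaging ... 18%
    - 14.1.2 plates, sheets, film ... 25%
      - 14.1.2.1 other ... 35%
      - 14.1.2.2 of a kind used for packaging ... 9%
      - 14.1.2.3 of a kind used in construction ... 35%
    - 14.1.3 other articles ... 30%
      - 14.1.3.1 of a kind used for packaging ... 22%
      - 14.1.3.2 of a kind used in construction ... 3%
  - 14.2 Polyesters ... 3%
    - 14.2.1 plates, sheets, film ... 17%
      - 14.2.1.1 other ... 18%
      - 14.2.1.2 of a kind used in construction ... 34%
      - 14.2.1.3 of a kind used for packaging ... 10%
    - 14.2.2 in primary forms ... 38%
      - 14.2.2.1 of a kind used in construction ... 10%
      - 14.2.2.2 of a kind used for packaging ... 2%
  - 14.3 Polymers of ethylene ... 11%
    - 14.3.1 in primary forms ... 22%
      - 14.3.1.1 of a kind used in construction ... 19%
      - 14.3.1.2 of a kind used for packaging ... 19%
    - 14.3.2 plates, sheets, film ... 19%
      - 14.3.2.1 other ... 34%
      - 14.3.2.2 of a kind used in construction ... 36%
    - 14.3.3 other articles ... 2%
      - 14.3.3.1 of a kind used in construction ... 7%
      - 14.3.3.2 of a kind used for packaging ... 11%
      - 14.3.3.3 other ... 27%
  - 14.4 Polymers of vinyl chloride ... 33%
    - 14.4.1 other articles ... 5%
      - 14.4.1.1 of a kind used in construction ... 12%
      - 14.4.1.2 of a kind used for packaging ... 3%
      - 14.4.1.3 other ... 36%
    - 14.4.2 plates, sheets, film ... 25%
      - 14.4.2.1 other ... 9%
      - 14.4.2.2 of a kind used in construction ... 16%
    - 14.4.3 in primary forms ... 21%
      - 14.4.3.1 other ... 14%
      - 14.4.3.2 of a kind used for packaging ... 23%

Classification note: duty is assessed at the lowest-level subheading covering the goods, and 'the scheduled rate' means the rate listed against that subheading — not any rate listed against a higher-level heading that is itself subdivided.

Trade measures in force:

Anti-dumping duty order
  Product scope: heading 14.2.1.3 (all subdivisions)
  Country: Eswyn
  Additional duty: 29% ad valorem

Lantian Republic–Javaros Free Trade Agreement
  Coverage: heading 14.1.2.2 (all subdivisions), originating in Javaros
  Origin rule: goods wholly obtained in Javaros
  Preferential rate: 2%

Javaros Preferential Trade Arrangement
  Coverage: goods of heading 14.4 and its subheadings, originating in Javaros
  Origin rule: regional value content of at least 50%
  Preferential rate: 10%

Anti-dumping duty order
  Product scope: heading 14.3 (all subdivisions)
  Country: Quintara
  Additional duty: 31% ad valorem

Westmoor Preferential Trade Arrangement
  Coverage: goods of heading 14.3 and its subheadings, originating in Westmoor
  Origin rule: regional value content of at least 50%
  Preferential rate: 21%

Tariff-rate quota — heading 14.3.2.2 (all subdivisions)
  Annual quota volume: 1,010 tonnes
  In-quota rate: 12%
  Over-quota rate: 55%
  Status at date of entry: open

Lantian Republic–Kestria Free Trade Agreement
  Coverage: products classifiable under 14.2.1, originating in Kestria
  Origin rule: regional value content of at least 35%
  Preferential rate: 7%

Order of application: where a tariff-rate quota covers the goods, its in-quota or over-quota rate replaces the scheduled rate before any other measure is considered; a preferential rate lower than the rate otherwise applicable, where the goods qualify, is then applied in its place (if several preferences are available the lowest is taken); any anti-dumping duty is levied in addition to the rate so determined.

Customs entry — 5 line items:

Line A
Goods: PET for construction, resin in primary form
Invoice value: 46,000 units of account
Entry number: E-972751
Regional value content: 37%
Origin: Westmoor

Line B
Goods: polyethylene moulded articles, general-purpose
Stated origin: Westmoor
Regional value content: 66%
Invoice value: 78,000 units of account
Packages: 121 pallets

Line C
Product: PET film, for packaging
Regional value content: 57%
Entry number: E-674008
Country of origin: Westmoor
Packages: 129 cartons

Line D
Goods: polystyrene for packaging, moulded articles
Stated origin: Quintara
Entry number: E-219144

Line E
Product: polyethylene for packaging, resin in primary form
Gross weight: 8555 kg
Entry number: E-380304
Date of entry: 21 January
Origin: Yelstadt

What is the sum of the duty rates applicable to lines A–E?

82%

Line A: PET → 14.2; resin in primary form → 14.2.2; for construction → 14.2.2.1. Scheduled 10%. Westmoor agreement on 14.3: 14.2.2.1 not covered. → 10%.
Line B: polyethylene → 14.3; moulded articles → 14.3.3; general-purpose → 14.3.3.3. Scheduled 27%. Westmoor agreement on 14.3: RVC ≥ 50% → 21% available; preferential 21%. → 21%.
Line C: PET → 14.2; film → 14.2.1; for packaging → 14.2.1.3. Scheduled 10%. Westmoor agreement on 14.3: 14.2.1.3 not covered. → 10%.
Line D: polystyrene → 14.1; moulded articles → 14.1.3; for packaging → 14.1.3.1. Scheduled 22%. No special measure applies. → 22%.
Line E: polyethylene → 14.3; resin in primary form → 14.3.1; for packaging → 14.3.1.2. Scheduled 19%. No special measure applies. → 19%.
Sum: 10% + 21% + 10% + 22% + 19% = 82%.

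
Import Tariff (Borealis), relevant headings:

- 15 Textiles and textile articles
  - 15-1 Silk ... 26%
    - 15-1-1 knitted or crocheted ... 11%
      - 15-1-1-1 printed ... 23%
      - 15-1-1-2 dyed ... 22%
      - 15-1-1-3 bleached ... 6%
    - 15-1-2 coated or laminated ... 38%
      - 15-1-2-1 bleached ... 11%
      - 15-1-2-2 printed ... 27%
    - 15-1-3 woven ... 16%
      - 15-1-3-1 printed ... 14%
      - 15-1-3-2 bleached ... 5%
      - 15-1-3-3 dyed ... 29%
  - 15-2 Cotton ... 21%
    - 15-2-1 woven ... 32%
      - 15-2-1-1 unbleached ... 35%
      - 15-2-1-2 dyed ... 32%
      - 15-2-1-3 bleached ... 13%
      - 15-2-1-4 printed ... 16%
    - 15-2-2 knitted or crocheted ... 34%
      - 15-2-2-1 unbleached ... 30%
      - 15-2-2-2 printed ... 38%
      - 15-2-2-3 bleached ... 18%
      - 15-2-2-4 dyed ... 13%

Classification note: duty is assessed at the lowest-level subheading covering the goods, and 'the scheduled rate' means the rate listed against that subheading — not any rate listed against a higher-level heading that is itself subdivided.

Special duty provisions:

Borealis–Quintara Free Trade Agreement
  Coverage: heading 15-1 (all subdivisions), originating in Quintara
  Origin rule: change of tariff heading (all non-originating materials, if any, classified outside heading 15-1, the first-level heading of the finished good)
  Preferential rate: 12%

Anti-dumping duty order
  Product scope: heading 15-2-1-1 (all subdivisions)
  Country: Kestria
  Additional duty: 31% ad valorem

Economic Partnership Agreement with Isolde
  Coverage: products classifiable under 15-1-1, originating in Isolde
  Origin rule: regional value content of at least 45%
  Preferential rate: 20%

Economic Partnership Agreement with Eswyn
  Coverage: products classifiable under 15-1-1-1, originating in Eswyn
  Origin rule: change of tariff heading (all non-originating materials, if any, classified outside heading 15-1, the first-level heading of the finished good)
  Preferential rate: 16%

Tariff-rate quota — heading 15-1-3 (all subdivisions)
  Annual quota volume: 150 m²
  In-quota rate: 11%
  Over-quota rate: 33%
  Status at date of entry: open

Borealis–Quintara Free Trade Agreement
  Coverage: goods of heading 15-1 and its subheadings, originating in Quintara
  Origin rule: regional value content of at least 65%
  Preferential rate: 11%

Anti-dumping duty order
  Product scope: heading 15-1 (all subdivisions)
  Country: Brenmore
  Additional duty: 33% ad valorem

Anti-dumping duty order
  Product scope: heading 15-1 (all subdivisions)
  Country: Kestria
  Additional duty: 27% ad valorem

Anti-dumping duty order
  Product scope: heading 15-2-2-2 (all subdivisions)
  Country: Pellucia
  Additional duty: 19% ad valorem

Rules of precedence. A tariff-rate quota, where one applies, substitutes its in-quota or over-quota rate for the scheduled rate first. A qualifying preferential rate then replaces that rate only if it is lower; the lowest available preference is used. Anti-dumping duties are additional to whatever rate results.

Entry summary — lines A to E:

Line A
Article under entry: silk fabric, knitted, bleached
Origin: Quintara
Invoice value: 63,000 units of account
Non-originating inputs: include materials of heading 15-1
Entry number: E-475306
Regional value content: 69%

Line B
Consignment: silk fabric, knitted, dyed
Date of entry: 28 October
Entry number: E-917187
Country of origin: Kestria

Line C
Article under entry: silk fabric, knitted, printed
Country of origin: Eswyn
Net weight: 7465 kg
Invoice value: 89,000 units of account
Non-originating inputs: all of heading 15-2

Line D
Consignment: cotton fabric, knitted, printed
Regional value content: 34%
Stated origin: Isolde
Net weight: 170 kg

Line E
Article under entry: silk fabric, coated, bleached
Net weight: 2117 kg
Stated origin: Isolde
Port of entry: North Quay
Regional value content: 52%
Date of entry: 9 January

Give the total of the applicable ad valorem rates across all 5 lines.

Line A: silk → 15-1; knitted → 15-1-1; bleached → 15-1-1-3. Scheduled 6%. Quintara agreement on 15-1: CTH not met; Quintara agreement on 15-1: RVC ≥ 65% → 11% available; preference 11% not lower than 6% → no reduction. → 6%.
Line B: silk → 15-1; knitted → 15-1-1; dyed → 15-1-1-2. Scheduled 22%. anti-dumping (Kestria, 15-1): +27%; total 22% + 27% = 49%. → 49%.
Line C: silk → 15-1; knitted → 15-1-1; printed → 15-1-1-1. Scheduled 23%. Eswyn agreement on 15-1-1-1: CTH met → 16% available; preferential 16%. → 16%.
Line D: cotton → 15-2; knitted → 15-2-2; printed → 15-2-2-2. Scheduled 38%. Isolde agreement on 15-1-1: 15-2-2-2 not covered. → 38%.
Line E: silk → 15-1; coated → 15-1-2; bleached → 15-1-2-1. Scheduled 11%. Isolde agreement on 15-1-1: 15-1-2-1 not covered. → 11%.
Sum: 6% + 49% + 16% + 38% + 11% = 120%.

120%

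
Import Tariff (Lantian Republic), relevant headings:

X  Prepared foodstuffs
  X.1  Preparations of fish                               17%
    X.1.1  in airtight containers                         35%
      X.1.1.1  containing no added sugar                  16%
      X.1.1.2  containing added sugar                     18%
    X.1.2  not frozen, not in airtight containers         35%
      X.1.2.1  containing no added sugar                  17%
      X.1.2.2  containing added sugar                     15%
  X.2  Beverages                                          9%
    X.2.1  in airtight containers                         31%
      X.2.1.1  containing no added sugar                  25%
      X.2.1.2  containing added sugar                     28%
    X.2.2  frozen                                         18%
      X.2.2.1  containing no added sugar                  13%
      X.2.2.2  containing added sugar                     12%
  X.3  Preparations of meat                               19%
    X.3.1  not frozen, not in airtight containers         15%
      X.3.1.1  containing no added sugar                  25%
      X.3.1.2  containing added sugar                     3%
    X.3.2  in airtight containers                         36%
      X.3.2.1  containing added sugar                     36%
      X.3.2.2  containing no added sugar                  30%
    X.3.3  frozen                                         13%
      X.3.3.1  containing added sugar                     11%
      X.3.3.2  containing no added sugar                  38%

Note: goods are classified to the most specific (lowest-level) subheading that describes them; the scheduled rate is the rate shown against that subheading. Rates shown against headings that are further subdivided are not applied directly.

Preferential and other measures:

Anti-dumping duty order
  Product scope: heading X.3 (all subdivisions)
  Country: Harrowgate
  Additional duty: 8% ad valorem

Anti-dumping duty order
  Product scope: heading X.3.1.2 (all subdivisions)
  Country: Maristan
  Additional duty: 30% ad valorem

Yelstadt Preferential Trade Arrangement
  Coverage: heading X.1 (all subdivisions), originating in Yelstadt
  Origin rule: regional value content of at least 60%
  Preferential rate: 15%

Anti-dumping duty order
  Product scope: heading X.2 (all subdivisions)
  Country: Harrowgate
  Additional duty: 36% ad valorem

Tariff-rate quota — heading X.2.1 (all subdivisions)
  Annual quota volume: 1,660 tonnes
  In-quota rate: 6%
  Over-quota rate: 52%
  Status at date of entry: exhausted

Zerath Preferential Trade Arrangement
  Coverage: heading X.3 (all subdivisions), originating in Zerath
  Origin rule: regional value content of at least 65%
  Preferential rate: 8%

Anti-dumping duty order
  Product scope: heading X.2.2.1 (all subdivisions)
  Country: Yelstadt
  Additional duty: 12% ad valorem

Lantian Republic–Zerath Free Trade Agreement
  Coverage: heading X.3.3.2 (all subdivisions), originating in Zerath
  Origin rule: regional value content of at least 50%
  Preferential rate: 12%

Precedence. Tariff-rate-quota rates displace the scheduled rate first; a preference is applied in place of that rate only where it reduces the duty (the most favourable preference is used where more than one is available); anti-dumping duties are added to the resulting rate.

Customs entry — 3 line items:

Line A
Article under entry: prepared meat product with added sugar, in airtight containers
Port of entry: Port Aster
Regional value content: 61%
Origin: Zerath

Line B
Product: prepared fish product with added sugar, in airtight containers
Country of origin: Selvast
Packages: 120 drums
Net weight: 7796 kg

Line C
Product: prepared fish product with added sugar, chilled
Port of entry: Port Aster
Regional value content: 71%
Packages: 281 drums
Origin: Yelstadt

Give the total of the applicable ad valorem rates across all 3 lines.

Line A: prepared meat product → X.3; in airtight containers → X.3.2; with added sugar → X.3.2.1. Scheduled 36%. Zerath agreement on X.3: RVC < 65%; Zerath agreement on X.3.3.2: X.3.2.1 not covered. → 36%.
Line B: prepared fish product → X.1; in airtight containers → X.1.1; with added sugar → X.1.1.2. Scheduled 18%. No special measure applies. → 18%.
Line C: prepared fish product → X.1; chilled → X.1.2; with added sugar → X.1.2.2. Scheduled 15%. Yelstadt agreement on X.1: RVC ≥ 60% → 15% available; preference 15% not lower than 15% → no reduction. → 15%.
Sum: 36% + 18% + 15% = 69%.

69%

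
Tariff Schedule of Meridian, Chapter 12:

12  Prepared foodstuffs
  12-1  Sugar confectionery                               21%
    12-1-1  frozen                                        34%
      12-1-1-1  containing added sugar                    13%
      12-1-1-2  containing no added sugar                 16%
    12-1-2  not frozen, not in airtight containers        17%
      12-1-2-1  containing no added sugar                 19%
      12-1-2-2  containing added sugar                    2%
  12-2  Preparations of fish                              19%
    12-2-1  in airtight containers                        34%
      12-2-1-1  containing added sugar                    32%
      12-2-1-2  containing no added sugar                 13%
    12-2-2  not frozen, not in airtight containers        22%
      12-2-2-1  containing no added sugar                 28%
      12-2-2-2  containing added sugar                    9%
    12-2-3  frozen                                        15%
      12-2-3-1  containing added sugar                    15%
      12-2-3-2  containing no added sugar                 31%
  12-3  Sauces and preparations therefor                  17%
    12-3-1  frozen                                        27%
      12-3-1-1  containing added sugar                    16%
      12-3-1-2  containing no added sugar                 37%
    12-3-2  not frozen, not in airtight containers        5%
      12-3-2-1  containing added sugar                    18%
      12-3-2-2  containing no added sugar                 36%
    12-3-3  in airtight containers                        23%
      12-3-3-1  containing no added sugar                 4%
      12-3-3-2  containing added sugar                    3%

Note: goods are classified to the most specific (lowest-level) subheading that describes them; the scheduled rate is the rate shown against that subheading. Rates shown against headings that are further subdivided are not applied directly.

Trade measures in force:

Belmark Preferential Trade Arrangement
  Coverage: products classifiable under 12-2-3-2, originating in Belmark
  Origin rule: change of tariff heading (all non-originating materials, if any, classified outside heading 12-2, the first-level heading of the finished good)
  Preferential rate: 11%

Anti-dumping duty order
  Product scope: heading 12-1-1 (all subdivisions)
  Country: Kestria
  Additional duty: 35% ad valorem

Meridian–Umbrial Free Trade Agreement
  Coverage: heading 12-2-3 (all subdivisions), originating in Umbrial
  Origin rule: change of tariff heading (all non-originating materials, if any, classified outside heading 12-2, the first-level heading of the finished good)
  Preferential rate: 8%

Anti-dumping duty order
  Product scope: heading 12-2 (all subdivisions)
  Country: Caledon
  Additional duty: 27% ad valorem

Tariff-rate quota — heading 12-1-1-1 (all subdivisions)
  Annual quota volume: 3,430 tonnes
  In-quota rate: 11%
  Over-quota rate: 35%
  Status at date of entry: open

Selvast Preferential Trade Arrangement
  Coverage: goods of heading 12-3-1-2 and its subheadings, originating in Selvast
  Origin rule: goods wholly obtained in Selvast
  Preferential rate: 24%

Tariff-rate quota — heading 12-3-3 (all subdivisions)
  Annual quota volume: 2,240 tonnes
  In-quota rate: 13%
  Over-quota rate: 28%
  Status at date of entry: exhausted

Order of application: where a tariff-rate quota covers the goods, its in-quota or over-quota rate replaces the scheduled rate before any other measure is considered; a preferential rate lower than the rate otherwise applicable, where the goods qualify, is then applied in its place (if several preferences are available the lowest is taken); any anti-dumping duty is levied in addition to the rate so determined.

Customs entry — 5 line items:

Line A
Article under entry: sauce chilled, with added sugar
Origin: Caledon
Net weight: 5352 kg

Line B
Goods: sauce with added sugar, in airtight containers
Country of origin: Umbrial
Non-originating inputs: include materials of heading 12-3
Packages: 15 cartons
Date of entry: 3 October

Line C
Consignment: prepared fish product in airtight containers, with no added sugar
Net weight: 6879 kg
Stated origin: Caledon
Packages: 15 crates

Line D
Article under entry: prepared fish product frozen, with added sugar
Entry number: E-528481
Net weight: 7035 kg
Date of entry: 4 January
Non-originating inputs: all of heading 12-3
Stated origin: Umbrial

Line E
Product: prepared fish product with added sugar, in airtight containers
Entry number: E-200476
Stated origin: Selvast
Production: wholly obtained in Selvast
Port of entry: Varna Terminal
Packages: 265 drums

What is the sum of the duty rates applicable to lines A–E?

126%

Line A: sauce → 12-3; chilled → 12-3-2; with added sugar → 12-3-2-1. Scheduled 18%. No special measure applies. → 18%.
Line B: sauce → 12-3; in airtight containers → 12-3-3; with added sugar → 12-3-3-2. Scheduled 3%. quota on 12-3-3 exhausted → over-quota 28%; Umbrial agreement on 12-2-3: 12-3-3-2 not covered. → 28%.
Line C: prepared fish product → 12-2; in airtight containers → 12-2-1; with no added sugar → 12-2-1-2. Scheduled 13%. anti-dumping (Caledon, 12-2): +27%; total 13% + 27% = 40%. → 40%.
Line D: prepared fish product → 12-2; frozen → 12-2-3; with added sugar → 12-2-3-1. Scheduled 15%. Umbrial agreement on 12-2-3: CTH met → 8% available; preferential 8%. → 8%.
Line E: prepared fish product → 12-2; in airtight containers → 12-2-1; with added sugar → 12-2-1-1. Scheduled 32%. Selvast agreement on 12-3-1-2: 12-2-1-1 not covered. → 32%.
Sum: 18% + 28% + 40% + 8% + 32% = 126%.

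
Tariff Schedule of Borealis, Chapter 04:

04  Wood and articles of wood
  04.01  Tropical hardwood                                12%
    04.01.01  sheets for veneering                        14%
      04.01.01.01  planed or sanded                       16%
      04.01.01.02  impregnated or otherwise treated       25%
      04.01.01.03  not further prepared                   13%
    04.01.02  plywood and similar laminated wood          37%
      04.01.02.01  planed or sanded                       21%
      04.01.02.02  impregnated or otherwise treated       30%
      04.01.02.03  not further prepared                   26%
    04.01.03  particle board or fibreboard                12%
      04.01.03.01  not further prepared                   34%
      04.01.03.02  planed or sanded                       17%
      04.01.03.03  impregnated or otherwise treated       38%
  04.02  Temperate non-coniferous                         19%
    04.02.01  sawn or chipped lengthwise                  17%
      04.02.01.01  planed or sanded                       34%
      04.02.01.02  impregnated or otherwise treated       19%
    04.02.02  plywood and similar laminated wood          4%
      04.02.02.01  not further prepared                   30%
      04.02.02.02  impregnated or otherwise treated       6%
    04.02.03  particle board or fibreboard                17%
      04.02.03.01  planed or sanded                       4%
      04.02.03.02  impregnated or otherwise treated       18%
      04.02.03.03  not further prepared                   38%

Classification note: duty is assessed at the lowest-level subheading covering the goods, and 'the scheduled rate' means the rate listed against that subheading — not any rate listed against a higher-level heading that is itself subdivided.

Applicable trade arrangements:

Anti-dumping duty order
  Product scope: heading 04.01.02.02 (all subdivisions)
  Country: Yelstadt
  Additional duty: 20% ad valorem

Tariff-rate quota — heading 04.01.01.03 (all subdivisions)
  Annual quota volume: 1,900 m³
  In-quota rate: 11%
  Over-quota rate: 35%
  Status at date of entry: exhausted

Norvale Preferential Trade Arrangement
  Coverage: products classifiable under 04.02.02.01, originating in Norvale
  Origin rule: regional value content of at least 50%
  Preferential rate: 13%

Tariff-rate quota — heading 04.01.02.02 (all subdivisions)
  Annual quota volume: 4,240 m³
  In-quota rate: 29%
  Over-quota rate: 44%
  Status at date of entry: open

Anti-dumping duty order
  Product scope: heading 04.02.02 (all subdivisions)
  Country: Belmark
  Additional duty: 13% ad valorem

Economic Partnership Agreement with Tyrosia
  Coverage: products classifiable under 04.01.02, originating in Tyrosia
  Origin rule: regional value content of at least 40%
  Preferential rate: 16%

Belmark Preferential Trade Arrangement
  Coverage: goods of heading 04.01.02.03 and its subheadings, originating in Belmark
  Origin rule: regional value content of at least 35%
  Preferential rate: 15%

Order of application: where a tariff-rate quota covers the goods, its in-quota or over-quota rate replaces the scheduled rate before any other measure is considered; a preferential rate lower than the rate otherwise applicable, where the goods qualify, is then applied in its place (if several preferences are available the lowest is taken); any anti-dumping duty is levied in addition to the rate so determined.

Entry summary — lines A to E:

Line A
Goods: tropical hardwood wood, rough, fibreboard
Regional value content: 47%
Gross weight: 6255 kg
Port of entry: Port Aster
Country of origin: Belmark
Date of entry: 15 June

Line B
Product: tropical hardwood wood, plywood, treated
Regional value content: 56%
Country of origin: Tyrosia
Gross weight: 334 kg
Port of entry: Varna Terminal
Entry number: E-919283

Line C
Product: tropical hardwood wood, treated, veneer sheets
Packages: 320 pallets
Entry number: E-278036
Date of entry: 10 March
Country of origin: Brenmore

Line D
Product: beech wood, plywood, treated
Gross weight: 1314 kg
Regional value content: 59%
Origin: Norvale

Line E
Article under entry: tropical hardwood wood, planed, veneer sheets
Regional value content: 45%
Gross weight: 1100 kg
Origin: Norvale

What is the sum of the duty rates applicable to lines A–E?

Line A: tropical hardwood → 04.01; fibreboard → 04.01.03; rough → 04.01.03.01. Scheduled 34%. Belmark agreement on 04.01.02.03: 04.01.03.01 not covered. → 34%.
Line B: tropical hardwood → 04.01; plywood → 04.01.02; treated → 04.01.02.02. Scheduled 30%. quota on 04.01.02.02 open → in-quota 29%; Tyrosia agreement on 04.01.02: RVC ≥ 40% → 16% available; preferential 16%. → 16%.
Line C: tropical hardwood → 04.01; veneer sheets → 04.01.01; treated → 04.01.01.02. Scheduled 25%. No special measure applies. → 25%.
Line D: beech → 04.02; plywood → 04.02.02; treated → 04.02.02.02. Scheduled 6%. Norvale agreement on 04.02.02.01: 04.02.02.02 not covered. → 6%.
Line E: tropical hardwood → 04.01; veneer sheets → 04.01.01; planed → 04.01.01.01. Scheduled 16%. Norvale agreement on 04.02.02.01: 04.01.01.01 not covered. → 16%.
Sum: 34% + 16% + 25% + 6% + 16% = 97%.

97%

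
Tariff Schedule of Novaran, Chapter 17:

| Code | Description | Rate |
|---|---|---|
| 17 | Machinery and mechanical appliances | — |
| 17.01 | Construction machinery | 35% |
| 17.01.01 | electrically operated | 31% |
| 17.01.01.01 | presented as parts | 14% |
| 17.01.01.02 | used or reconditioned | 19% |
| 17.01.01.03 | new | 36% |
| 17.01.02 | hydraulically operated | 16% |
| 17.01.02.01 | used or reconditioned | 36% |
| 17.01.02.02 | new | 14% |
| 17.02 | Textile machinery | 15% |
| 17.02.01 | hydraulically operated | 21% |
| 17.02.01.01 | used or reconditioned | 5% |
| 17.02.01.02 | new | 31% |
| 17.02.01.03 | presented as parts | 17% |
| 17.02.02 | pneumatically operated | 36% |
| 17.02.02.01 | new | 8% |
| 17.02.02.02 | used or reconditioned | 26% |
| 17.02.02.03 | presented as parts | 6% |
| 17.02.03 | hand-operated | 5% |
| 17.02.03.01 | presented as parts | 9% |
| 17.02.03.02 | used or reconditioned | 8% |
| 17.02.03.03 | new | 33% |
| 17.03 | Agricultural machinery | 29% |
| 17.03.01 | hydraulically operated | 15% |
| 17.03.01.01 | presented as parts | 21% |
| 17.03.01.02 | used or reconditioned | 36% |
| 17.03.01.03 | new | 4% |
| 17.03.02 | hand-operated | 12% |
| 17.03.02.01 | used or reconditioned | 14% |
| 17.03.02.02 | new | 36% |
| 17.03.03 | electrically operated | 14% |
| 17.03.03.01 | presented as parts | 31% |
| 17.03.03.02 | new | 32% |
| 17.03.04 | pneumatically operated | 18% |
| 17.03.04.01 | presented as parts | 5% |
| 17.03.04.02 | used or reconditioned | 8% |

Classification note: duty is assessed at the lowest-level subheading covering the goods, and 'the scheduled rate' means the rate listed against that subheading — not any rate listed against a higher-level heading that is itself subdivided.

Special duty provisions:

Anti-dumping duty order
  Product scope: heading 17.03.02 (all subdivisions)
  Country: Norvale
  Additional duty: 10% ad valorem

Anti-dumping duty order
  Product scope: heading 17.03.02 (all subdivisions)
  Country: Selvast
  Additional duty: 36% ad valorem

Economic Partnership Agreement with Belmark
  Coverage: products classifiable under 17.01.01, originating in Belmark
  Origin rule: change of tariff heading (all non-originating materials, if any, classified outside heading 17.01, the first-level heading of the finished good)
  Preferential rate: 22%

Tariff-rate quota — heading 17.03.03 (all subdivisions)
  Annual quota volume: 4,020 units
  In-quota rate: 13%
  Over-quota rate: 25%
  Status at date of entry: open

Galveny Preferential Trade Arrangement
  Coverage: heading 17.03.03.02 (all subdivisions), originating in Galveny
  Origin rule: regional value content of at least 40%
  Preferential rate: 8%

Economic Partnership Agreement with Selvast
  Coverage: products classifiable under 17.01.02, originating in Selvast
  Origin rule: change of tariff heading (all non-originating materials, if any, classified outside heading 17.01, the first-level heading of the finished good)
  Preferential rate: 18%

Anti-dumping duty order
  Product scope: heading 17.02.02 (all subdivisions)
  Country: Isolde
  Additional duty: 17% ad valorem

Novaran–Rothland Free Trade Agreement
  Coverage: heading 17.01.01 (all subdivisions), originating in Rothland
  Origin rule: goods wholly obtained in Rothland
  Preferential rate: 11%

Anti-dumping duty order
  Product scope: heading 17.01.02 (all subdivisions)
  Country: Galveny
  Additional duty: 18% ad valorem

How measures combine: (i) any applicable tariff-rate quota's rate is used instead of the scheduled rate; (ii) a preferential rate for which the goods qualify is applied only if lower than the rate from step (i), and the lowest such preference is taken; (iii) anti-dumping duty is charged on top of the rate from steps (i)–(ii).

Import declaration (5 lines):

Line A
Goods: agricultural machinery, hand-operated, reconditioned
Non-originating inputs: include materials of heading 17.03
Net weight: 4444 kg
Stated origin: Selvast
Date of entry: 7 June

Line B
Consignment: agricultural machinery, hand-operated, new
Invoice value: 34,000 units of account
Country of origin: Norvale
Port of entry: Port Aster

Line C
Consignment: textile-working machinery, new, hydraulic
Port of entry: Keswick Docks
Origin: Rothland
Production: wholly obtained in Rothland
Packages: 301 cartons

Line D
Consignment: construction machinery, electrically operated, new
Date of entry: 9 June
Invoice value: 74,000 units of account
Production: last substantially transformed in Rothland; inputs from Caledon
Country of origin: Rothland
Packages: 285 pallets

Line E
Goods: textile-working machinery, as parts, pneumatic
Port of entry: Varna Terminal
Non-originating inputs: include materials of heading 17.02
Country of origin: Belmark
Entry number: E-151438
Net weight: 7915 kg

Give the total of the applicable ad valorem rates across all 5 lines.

Line A: agricultural → 17.03; hand-operated → 17.03.02; reconditioned → 17.03.02.01. Scheduled 14%. Selvast agreement on 17.01.02: 17.03.02.01 not covered; anti-dumping (Selvast, 17.03.02): +36%; total 14% + 36% = 50%. → 50%.
Line B: agricultural → 17.03; hand-operated → 17.03.02; new → 17.03.02.02. Scheduled 36%. anti-dumping (Norvale, 17.03.02): +10%; total 36% + 10% = 46%. → 46%.
Line C: textile-working → 17.02; hydraulic → 17.02.01; new → 17.02.01.02. Scheduled 31%. Rothland agreement on 17.01.01: 17.02.01.02 not covered. → 31%.
Line D: construction → 17.01; electrically operated → 17.01.01; new → 17.01.01.03. Scheduled 36%. Rothland agreement on 17.01.01: not wholly obtained. → 36%.
Line E: textile-working → 17.02; pneumatic → 17.02.02; as parts → 17.02.02.03. Scheduled 6%. Belmark agreement on 17.01.01: 17.02.02.03 not covered. → 6%.
Sum: 50% + 46% + 31% + 36% + 6% = 169%.

169%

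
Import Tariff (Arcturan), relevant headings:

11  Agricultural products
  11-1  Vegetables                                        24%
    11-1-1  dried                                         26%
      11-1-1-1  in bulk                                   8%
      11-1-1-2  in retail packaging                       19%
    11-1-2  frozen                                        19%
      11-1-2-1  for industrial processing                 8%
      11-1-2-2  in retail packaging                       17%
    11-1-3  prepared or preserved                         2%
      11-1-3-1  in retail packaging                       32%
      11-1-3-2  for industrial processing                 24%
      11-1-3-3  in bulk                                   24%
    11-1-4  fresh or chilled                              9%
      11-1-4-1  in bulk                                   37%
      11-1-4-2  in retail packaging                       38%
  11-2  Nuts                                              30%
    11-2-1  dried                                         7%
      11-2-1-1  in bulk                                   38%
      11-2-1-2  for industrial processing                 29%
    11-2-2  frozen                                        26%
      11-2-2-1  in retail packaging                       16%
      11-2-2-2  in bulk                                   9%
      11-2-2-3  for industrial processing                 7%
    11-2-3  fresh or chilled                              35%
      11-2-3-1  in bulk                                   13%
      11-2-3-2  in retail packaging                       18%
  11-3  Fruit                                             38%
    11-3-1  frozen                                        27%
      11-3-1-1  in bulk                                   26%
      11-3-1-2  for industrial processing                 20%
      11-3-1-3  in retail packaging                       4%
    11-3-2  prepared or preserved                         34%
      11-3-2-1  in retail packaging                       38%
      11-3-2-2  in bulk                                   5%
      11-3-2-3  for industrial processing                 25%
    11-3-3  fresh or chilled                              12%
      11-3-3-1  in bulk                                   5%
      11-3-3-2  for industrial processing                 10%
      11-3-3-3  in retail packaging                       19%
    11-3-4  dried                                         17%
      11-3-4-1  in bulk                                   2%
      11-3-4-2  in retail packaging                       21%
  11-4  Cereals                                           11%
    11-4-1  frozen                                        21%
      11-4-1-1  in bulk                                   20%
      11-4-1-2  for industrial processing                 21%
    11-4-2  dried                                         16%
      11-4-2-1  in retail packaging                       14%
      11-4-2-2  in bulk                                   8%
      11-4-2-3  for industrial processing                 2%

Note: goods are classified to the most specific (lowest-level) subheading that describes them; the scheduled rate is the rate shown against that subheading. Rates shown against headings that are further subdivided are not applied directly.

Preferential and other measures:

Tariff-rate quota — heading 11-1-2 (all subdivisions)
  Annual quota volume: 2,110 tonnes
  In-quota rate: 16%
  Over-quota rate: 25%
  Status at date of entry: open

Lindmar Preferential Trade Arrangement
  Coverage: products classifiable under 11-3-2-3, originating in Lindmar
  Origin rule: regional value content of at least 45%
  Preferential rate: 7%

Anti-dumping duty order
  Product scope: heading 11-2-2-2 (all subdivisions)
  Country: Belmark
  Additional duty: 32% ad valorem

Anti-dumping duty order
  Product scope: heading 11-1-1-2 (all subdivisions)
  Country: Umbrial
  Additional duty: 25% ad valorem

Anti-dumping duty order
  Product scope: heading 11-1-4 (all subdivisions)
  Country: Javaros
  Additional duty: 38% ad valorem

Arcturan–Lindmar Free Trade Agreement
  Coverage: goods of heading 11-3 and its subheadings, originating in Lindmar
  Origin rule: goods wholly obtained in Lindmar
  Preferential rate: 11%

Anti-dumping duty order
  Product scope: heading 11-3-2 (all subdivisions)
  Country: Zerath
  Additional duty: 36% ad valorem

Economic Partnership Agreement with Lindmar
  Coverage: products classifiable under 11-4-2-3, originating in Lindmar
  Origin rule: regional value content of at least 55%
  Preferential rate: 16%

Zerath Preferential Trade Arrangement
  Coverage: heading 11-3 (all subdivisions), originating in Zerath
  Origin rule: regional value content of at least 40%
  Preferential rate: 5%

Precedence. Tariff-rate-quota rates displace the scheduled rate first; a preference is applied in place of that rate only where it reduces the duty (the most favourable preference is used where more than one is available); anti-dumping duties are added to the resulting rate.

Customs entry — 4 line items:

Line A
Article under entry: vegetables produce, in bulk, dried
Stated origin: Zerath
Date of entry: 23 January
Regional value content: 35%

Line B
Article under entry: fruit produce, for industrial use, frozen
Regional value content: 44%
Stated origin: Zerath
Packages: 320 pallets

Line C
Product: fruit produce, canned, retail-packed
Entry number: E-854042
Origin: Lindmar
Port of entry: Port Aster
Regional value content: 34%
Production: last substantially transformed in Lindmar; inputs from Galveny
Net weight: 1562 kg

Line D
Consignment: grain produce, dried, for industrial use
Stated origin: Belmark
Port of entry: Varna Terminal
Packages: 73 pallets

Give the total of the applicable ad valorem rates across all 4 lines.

53%

Line A: vegetables → 11-1; dried → 11-1-1; in bulk → 11-1-1-1. Scheduled 8%. Zerath agreement on 11-3: 11-1-1-1 not covered. → 8%.
Line B: fruit → 11-3; frozen → 11-3-1; for industrial use → 11-3-1-2. Scheduled 20%. Zerath agreement on 11-3: RVC ≥ 40% → 5% available; preferential 5%. → 5%.
Line C: fruit → 11-3; canned → 11-3-2; retail-packed → 11-3-2-1. Scheduled 38%. Lindmar agreement on 11-3-2-3: 11-3-2-1 not covered; Lindmar agreement on 11-3: not wholly obtained; Lindmar agreement on 11-4-2-3: 11-3-2-1 not covered. → 38%.
Line D: grain → 11-4; dried → 11-4-2; for industrial use → 11-4-2-3. Scheduled 2%. No special measure applies. → 2%.
Sum: 8% + 5% + 38% + 2% = 53%.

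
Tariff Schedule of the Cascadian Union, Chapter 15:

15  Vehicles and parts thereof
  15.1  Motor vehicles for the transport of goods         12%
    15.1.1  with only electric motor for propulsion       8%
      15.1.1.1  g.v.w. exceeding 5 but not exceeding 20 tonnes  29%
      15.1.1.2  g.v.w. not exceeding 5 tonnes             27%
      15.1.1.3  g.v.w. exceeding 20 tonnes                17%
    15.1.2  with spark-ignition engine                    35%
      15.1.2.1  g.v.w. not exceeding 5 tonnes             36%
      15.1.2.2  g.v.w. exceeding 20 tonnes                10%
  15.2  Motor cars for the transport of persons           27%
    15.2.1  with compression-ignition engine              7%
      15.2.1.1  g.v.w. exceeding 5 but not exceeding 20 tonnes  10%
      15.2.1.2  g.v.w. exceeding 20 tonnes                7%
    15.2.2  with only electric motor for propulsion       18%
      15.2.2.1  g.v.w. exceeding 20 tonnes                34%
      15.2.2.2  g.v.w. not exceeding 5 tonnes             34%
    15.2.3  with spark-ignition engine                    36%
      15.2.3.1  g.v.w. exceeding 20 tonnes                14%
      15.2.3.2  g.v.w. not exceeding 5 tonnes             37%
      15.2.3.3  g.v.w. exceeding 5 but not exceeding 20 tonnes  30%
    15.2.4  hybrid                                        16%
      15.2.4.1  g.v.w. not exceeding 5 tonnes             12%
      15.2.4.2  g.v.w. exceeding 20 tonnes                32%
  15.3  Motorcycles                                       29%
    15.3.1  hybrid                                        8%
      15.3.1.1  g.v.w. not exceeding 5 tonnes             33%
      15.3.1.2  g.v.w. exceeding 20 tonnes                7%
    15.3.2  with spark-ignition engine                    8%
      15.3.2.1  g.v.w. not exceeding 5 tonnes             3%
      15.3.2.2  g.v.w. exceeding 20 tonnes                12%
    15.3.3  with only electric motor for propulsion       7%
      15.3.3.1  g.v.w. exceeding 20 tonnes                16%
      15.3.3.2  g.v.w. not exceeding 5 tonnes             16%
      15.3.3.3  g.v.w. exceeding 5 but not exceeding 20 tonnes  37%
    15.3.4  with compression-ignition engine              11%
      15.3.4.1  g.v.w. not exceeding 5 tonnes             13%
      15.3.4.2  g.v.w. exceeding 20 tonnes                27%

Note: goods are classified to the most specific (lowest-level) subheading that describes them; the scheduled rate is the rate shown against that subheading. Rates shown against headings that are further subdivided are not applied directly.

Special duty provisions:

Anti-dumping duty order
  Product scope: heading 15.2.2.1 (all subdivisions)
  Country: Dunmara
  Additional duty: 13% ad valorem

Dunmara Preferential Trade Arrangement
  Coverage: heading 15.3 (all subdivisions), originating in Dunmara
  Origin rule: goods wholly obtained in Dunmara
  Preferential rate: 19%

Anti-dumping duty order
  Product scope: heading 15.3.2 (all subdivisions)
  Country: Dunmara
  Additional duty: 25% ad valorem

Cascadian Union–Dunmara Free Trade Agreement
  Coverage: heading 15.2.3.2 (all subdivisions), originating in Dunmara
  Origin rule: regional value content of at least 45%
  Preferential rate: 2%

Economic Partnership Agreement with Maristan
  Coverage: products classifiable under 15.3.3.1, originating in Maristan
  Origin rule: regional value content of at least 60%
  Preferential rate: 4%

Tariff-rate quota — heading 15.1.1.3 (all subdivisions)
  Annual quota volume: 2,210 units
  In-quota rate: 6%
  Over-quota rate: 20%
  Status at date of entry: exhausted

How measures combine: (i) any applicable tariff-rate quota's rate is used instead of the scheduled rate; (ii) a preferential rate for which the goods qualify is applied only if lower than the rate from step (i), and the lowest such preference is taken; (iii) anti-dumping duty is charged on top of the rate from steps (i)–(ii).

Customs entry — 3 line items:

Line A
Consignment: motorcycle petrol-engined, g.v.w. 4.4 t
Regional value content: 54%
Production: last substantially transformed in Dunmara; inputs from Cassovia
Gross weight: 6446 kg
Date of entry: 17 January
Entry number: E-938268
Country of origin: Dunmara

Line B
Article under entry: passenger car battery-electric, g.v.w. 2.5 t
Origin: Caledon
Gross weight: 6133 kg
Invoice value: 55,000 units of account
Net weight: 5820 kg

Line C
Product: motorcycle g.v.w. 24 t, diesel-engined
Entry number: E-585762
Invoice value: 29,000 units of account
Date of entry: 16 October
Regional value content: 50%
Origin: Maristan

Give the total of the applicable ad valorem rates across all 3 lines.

89%

Line A: motorcycle → 15.3; petrol-engined → 15.3.2; g.v.w. 4.4 t → 15.3.2.1. Scheduled 3%. Dunmara agreement on 15.3: not wholly obtained; Dunmara agreement on 15.2.3.2: 15.3.2.1 not covered; anti-dumping (Dunmara, 15.3.2): +25%; total 3% + 25% = 28%. → 28%.
Line B: passenger car → 15.2; battery-electric → 15.2.2; g.v.w. 2.5 t → 15.2.2.2. Scheduled 34%. No special measure applies. → 34%.
Line C: motorcycle → 15.3; diesel-engined → 15.3.4; g.v.w. 24 t → 15.3.4.2. Scheduled 27%. Maristan agreement on 15.3.3.1: 15.3.4.2 not covered. → 27%.
Sum: 28% + 34% + 27% = 89%.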